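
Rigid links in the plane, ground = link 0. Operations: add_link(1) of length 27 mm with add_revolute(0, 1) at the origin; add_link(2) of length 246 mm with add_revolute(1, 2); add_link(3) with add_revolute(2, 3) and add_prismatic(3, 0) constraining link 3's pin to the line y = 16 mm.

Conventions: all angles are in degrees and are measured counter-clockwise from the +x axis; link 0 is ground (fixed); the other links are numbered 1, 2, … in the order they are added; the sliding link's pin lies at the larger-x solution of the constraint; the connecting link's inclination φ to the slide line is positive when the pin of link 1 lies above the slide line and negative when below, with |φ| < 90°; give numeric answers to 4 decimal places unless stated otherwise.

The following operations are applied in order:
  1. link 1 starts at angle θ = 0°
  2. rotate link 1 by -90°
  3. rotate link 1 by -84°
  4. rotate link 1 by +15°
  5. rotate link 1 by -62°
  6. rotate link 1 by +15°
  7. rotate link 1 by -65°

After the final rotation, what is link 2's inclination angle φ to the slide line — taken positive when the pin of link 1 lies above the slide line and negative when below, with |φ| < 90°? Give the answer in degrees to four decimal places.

geometry: r = 27 mm, L = 246 mm, e = 16 mm; θ starts at 0°
rotate link 1 by -90°: θ ← 0° -90° = -90°
rotate link 1 by -84°: θ ← -90° -84° = -174°
rotate link 1 by +15°: θ ← -174° +15° = -159°
rotate link 1 by -62°: θ ← -159° -62° = -221°
rotate link 1 by +15°: θ ← -221° +15° = -206°
rotate link 1 by -65°: θ ← -206° -65° = -271°
h = r sin θ − e = 26.995888 − 16 = 10.995888
sin φ = h / L = 10.995888 / 246 = 0.04469873
φ = arcsin(0.04469873) = 2.561902°

2.5619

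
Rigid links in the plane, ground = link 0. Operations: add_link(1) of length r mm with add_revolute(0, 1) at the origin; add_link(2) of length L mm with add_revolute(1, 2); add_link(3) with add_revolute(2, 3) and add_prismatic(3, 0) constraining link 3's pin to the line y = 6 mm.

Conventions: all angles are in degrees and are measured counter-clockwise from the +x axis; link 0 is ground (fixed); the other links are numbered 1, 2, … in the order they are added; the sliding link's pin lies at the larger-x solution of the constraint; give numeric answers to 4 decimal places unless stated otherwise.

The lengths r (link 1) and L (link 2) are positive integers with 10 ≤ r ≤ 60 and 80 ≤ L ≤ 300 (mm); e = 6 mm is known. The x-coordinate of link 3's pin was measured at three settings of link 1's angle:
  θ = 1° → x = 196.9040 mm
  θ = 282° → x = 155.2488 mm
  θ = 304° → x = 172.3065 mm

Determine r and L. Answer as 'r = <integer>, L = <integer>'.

constraint per measurement: (x − r cos θ)² + (r sin θ − e)² = L²
subtracting the θ₁ and θ₂ equations cancels the r² and L² terms:
r = (x₁² − x₂²) / (2[(x₁cos θ₁ + e sin θ₁) − (x₂cos θ₂ + e sin θ₂)]) = 43.0000 → r = 43
L² = (x₁ − r cos θ₁)² + (r sin θ₁ − e)² = 23716.0149 → L = 154.0000 → L = 154
check at θ₃=304°: x = 172.3065 (printed 172.3065) ✓

r = 43, L = 154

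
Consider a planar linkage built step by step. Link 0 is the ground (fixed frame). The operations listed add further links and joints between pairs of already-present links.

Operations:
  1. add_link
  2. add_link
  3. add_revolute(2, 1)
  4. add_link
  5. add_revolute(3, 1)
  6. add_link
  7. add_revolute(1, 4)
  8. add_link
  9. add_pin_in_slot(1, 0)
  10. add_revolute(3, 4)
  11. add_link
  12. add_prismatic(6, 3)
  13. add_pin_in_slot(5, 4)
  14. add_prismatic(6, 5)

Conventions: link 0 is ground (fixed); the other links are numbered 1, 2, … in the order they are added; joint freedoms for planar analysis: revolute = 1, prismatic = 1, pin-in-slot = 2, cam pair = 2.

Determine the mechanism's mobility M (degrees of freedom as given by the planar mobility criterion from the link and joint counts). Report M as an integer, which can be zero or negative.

L=1 J1=0 J2=0
add link → L=2 J1=0 J2=0
add link → L=3 J1=0 J2=0
R@2,1 dof=1 J1 → L=3 J1=1 J2=0
add link → L=4 J1=1 J2=0
R@3,1 dof=1 J1 → L=4 J1=2 J2=0
add link → L=5 J1=2 J2=0
R@1,4 dof=1 J1 → L=5 J1=3 J2=0
add link → L=6 J1=3 J2=0
PS@1,0 dof=2 J2 → L=6 J1=3 J2=1
R@3,4 dof=1 J1 → L=6 J1=4 J2=1
add link → L=7 J1=4 J2=1
P@6,3 dof=1 J1 → L=7 J1=5 J2=1
PS@5,4 dof=2 J2 → L=7 J1=5 J2=2
P@6,5 dof=1 J1 → L=7 J1=6 J2=2
M=3(L−1)−2J1−J2=3·6−2·6−2=4

M = 4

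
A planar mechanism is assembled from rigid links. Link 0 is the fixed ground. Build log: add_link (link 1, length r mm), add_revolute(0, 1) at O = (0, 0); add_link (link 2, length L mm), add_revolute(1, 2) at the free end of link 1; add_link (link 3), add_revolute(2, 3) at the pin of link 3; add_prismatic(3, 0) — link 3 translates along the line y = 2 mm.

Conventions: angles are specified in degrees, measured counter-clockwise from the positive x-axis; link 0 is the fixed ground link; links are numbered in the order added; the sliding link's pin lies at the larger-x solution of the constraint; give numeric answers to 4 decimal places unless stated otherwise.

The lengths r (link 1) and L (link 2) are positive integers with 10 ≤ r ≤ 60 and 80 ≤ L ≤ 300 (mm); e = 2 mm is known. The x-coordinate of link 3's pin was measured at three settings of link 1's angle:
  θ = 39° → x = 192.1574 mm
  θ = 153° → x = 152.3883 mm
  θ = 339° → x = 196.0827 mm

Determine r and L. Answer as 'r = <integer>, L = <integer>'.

constraint per measurement: (x − r cos θ)² + (r sin θ − e)² = L²
subtracting the θ₁ and θ₂ equations cancels the r² and L² terms:
r = (x₁² − x₂²) / (2[(x₁cos θ₁ + e sin θ₁) − (x₂cos θ₂ + e sin θ₂)]) = 24.0000 → r = 24
L² = (x₁ − r cos θ₁)² + (r sin θ₁ − e)² = 30276.0029 → L = 174.0000 → L = 174
check at θ₃=339°: x = 196.0827 (printed 196.0827) ✓

r = 24, L = 174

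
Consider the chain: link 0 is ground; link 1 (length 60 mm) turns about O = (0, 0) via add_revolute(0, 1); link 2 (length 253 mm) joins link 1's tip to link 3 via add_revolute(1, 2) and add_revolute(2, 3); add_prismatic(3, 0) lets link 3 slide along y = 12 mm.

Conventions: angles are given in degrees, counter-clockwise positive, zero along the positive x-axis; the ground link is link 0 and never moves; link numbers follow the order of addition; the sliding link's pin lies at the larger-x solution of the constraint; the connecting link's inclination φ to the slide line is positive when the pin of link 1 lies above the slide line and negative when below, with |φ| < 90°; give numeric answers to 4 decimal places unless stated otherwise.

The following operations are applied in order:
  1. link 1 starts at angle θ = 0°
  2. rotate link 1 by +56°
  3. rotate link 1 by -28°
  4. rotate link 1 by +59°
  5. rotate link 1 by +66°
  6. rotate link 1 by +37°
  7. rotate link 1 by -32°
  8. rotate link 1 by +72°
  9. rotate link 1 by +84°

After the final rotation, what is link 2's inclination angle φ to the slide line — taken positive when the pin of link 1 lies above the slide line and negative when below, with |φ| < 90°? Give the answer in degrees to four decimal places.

geometry: r = 60 mm, L = 253 mm, e = 12 mm; θ starts at 0°
rotate link 1 by +56°: θ ← 0° +56° = 56°
rotate link 1 by -28°: θ ← 56° -28° = 28°
rotate link 1 by +59°: θ ← 28° +59° = 87°
rotate link 1 by +66°: θ ← 87° +66° = 153°
rotate link 1 by +37°: θ ← 153° +37° = 190°
rotate link 1 by -32°: θ ← 190° -32° = 158°
rotate link 1 by +72°: θ ← 158° +72° = 230°
rotate link 1 by +84°: θ ← 230° +84° = 314°
h = r sin θ − e = -43.160388 − 12 = -55.160388
sin φ = h / L = -55.160388 / 253 = -0.21802525
φ = arcsin(-0.21802525) = -12.593073°

-12.5931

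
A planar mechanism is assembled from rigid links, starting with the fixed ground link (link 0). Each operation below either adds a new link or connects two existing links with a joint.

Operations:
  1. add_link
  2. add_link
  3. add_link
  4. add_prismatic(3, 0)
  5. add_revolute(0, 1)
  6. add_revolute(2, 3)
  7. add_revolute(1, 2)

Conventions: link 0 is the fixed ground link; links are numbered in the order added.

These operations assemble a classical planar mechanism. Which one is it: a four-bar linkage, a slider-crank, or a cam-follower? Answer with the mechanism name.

links: 4 (incl. ground); joints: 3 revolute, 1 prismatic, 0 higher (cam) pair, forming one closed loop
4 links, 3 revolutes + 1 prismatic in one loop → slider-crank

slider-crank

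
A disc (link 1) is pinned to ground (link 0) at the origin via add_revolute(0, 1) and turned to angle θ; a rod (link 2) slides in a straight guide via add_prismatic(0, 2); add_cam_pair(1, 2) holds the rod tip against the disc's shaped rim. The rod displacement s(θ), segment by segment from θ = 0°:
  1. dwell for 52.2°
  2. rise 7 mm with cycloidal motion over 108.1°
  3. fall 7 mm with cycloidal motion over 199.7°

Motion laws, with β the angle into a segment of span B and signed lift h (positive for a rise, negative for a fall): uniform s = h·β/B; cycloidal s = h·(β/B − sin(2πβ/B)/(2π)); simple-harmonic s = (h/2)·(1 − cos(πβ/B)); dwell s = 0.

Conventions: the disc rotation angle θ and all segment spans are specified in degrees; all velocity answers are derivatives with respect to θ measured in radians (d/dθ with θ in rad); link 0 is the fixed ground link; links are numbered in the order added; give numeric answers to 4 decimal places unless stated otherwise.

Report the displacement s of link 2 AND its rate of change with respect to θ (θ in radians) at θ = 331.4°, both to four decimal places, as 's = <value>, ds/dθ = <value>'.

segment 1 (0° to 52.2°, dwell): s unchanged at 0.0000
segment 2 (52.2° to 160.3°, cycloidal, h = 7) is passed completely: s = 0.0000 + (7) = 7.0000
θ = 331.4° falls in segment 3 (160.3° to 360°, cycloidal, h = -7): β = 331.4 − 160.3 = 171.1°, B = 199.7°; Δs = -7·(0.8568 − sin(2π·0.8568)/(2π)) = -6.8701; s = 7.0000 − 6.8701 = 0.1299
velocity in seg [160.3°–360°] (cycloidal), θ in radians: β = 171.1° = 2.9863 rad, B = 199.7° = 3.4854 rad; ds/dθ = (h/B)(1 − cos(2πβ/B)) = ((-7)/3.4854)(1 − cos(2π·0.8568)) = -0.759702 mm/rad

s = 0.1299, ds/dθ = -0.7597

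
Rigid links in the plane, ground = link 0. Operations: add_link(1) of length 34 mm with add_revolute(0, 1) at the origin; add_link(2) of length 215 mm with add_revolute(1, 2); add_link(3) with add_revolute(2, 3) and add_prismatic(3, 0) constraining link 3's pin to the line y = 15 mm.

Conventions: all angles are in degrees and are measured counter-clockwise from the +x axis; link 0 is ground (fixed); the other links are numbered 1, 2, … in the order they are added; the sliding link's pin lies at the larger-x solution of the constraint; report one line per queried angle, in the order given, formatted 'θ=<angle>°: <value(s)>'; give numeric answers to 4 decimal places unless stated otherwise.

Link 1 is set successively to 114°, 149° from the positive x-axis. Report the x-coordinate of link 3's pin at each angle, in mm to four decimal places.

geometry: r = 34 mm, L = 215 mm, e = 15 mm
θ=114°: crank pin P = (r cos θ, r sin θ) = (-13.829046, 31.060546)
θ=114°: h = r sin θ − e = 31.060546 − 15 = 16.060546
θ=114°: x = r cos θ + √(L² − h²) = -13.829046 + 214.399298 = 200.570252
θ=149°: crank pin P = (r cos θ, r sin θ) = (-29.143688, 17.511295)
θ=149°: h = r sin θ − e = 17.511295 − 15 = 2.511295
θ=149°: x = r cos θ + √(L² − h²) = -29.143688 + 214.985333 = 185.841645

θ=114°: 200.5703
θ=149°: 185.8416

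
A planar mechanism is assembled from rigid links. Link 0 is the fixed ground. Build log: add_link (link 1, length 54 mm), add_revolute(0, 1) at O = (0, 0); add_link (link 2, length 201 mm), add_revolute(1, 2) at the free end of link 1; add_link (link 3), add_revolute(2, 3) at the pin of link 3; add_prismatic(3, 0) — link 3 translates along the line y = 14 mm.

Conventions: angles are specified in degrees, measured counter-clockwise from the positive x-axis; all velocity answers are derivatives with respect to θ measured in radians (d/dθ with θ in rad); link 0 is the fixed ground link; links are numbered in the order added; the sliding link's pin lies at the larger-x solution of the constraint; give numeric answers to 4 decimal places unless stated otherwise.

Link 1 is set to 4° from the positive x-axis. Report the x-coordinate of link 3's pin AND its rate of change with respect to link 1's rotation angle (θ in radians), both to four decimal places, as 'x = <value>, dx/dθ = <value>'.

geometry: r = 54 mm, L = 201 mm, e = 14 mm
crank pin P = (r cos θ, r sin θ) = (53.868459, 3.766850)
h = r sin θ − e = 3.766850 − 14 = -10.233150
x = r cos θ + √(L² − h²) = 53.868459 + 200.739340 = 254.607799
dx/dθ = −r sin θ − h·r cos θ/√(L² − h²) (θ in radians; h = -10.233150) = -1.020781

x = 254.6078, dx/dθ = -1.0208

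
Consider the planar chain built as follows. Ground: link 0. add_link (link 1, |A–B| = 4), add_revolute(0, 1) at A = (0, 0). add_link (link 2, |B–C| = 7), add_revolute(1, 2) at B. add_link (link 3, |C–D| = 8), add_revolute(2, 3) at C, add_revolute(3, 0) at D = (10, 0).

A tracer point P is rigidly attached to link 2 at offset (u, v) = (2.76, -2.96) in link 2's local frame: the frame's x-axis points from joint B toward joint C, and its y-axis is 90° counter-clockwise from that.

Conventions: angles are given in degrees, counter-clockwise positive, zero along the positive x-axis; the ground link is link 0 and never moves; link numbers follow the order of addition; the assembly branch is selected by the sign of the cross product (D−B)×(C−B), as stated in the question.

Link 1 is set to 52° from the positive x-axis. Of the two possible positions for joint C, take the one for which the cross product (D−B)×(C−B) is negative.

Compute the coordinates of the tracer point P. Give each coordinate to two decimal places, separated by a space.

A=(0,0), D=(10.00,0)
B = A + 4.00·(cos52°, sin52°) = (2.4626, 3.1520)
|BD| = 8.1699
circle(B,7.00) ∩ circle(D,8.00): a=3.1669, h=6.2426
  candidates: C₊=(7.7929,7.6895) cross=51.002; C₋=(2.9759,-3.8291) cross=-51.002
  branch - wants cross < 0 → take C=(2.9759,-3.8291) (cross=-51.002)
ex = (C−B)/|BC| = (0.0733,-0.9973); ey = (0.9973,0.0733)
P = B + 2.76·ex + -2.96·ey = (-0.2870,0.1824)

-0.29 0.18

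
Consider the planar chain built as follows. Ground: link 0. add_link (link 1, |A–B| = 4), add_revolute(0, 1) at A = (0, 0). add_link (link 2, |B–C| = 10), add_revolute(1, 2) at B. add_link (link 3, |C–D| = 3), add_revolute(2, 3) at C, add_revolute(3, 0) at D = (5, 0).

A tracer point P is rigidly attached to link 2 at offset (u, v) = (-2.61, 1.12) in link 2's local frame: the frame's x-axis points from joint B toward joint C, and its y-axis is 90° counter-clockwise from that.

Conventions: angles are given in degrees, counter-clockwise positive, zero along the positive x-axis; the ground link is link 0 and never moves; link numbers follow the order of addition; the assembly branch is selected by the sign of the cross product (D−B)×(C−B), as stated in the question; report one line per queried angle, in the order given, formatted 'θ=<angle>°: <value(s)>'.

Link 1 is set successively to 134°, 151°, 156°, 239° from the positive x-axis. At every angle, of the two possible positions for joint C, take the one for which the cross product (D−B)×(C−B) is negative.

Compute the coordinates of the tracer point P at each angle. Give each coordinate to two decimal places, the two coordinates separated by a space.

A=(0,0), D=(5.00,0)
θ=134°: B = A + 4.00·(cos134°, sin134°) = (-2.7786, 2.8774)
θ=134°: |BD| = 8.2938
θ=134°: circle(B,10.00) ∩ circle(D,3.00): a=9.6329, h=2.6845
θ=134°:   candidates: C₊=(7.1873,2.0532) cross=22.265; C₋=(5.3247,-2.9824) cross=-22.265
θ=134°:   branch - wants cross < 0 → take C=(5.3247,-2.9824) (cross=-22.265)
θ=134°: ex = (C−B)/|BC| = (0.8103,-0.5860); ey = (0.5860,0.8103)
θ=134°: P = B + -2.61·ex + 1.12·ey = (-4.2373,5.3143)
θ=151°: B = A + 4.00·(cos151°, sin151°) = (-3.4985, 1.9392)
θ=151°: |BD| = 8.7169
θ=151°: circle(B,10.00) ∩ circle(D,3.00): a=9.5782, h=2.8737
θ=151°:   candidates: C₊=(6.4790,2.6101) cross=25.050; C₋=(5.2004,-2.9933) cross=-25.050
θ=151°:   branch - wants cross < 0 → take C=(5.2004,-2.9933) (cross=-25.050)
θ=151°: ex = (C−B)/|BC| = (0.8699,-0.4933); ey = (0.4933,0.8699)
θ=151°: P = B + -2.61·ex + 1.12·ey = (-5.2164,4.2009)
θ=156°: B = A + 4.00·(cos156°, sin156°) = (-3.6542, 1.6269)
θ=156°: |BD| = 8.8058
θ=156°: circle(B,10.00) ∩ circle(D,3.00): a=9.5700, h=2.9010
θ=156°:   candidates: C₊=(6.2870,2.7099) cross=25.546; C₋=(5.2150,-2.9923) cross=-25.546
θ=156°:   branch - wants cross < 0 → take C=(5.2150,-2.9923) (cross=-25.546)
θ=156°: ex = (C−B)/|BC| = (0.8869,-0.4619); ey = (0.4619,0.8869)
θ=156°: P = B + -2.61·ex + 1.12·ey = (-5.4517,3.8259)
θ=239°: B = A + 4.00·(cos239°, sin239°) = (-2.0602, -3.4287)
θ=239°: |BD| = 7.8487
θ=239°: circle(B,10.00) ∩ circle(D,3.00): a=9.7215, h=2.3436
θ=239°:   candidates: C₊=(5.6609,2.9263) cross=18.394; C₋=(7.7085,-1.2900) cross=-18.394
θ=239°:   branch - wants cross < 0 → take C=(7.7085,-1.2900) (cross=-18.394)
θ=239°: ex = (C−B)/|BC| = (0.9769,0.2139); ey = (-0.2139,0.9769)
θ=239°: P = B + -2.61·ex + 1.12·ey = (-4.8493,-2.8928)

θ=134°: -4.24 5.31
θ=151°: -5.22 4.20
θ=156°: -5.45 3.83
θ=239°: -4.85 -2.89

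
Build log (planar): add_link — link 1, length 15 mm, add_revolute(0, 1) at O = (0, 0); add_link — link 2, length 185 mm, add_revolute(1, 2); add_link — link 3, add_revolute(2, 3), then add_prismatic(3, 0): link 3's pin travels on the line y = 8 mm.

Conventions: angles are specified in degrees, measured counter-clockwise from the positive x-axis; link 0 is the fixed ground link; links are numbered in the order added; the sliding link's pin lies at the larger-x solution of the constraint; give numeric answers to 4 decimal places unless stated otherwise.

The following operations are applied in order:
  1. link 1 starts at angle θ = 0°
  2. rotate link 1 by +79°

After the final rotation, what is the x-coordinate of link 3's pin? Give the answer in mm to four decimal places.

geometry: r = 15 mm, L = 185 mm, e = 8 mm; θ starts at 0°
rotate link 1 by +79°: θ ← 0° +79° = 79°
crank pin P = (r cos θ, r sin θ) = (2.862135, 14.724408)
h = r sin θ − e = 14.724408 − 8 = 6.724408
x = r cos θ + √(L² − h²) = 2.862135 + 184.877750 = 187.739885

187.7399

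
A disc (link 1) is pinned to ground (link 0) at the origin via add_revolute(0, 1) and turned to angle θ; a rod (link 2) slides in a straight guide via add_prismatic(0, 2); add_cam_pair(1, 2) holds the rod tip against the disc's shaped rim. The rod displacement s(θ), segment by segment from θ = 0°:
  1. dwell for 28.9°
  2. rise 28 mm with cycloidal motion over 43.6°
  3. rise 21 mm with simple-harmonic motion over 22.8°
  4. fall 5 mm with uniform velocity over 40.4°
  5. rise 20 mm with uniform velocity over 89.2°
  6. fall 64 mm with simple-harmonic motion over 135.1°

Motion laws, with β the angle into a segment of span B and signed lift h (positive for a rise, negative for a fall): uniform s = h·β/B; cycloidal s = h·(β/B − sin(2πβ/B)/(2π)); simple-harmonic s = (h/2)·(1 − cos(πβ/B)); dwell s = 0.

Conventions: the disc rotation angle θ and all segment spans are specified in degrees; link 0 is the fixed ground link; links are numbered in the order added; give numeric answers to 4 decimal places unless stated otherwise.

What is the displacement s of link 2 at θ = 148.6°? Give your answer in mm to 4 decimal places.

segment 1 (0° to 28.9°, dwell): s unchanged at 0.0000
segment 2 (28.9° to 72.5°, cycloidal, h = 28) is passed completely: s = 0.0000 + (28) = 28.0000
segment 3 (72.5° to 95.3°, simple-harmonic, h = 21) is passed completely: s = 28.0000 + (21) = 49.0000
segment 4 (95.3° to 135.7°, uniform, h = -5) is passed completely: s = 49.0000 + (-5) = 44.0000
θ = 148.6° falls in segment 5 (135.7° to 224.9°, uniform, h = 20): β = 148.6 − 135.7 = 12.9°, B = 89.2°; Δs = 20·12.9/89.2 = 2.8924; s = 44.0000 + 2.8924 = 46.8924

46.8924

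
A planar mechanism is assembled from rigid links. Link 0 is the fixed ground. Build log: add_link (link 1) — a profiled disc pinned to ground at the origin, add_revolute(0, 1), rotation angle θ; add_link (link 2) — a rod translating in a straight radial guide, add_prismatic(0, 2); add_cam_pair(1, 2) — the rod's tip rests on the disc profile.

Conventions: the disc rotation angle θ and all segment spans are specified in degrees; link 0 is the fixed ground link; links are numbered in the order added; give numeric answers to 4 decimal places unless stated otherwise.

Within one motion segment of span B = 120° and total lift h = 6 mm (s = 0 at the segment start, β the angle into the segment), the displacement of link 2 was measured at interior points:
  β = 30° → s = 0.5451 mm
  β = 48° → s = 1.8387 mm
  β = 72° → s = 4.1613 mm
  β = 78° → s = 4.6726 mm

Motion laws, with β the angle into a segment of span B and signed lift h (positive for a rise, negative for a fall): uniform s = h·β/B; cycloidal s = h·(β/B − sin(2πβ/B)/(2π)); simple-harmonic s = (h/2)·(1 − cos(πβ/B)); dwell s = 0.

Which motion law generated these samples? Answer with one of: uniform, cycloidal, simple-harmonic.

candidates at β/B = r: uniform s = h·r (linear in β); cycloidal s = h·(r − sin(2πr)/(2π)); simple-harmonic s = (h/2)(1 − cos(πr))
β=30°: printed 0.5451 | uniform 1.5000, cycloidal 0.5451, simple-harmonic 0.8787
β=48°: printed 1.8387 | uniform 2.4000, cycloidal 1.8387, simple-harmonic 2.0729
β=72°: printed 4.1613 | uniform 3.6000, cycloidal 4.1613, simple-harmonic 3.9271
β=78°: printed 4.6726 | uniform 3.9000, cycloidal 4.6726, simple-harmonic 4.3620
only one law matches every sample → cycloidal

cycloidal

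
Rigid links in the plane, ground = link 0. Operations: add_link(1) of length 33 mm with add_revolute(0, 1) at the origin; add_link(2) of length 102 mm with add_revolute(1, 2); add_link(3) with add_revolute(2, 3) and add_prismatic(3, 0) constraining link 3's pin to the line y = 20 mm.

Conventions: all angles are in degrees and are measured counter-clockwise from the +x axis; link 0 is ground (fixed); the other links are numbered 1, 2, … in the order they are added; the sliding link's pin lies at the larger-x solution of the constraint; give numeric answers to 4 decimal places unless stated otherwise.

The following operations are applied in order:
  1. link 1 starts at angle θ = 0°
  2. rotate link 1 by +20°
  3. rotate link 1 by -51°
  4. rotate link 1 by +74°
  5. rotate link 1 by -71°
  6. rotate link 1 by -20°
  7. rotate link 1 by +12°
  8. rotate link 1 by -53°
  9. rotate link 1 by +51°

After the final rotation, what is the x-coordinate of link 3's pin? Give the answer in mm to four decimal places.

geometry: r = 33 mm, L = 102 mm, e = 20 mm; θ starts at 0°
rotate link 1 by +20°: θ ← 0° +20° = 20°
rotate link 1 by -51°: θ ← 20° -51° = -31°
rotate link 1 by +74°: θ ← -31° +74° = 43°
rotate link 1 by -71°: θ ← 43° -71° = -28°
rotate link 1 by -20°: θ ← -28° -20° = -48°
rotate link 1 by +12°: θ ← -48° +12° = -36°
rotate link 1 by -53°: θ ← -36° -53° = -89°
rotate link 1 by +51°: θ ← -89° +51° = -38°
crank pin P = (r cos θ, r sin θ) = (26.004355, -20.316829)
h = r sin θ − e = -20.316829 − 20 = -40.316829
x = r cos θ + √(L² − h²) = 26.004355 + 93.693934 = 119.698289

119.6983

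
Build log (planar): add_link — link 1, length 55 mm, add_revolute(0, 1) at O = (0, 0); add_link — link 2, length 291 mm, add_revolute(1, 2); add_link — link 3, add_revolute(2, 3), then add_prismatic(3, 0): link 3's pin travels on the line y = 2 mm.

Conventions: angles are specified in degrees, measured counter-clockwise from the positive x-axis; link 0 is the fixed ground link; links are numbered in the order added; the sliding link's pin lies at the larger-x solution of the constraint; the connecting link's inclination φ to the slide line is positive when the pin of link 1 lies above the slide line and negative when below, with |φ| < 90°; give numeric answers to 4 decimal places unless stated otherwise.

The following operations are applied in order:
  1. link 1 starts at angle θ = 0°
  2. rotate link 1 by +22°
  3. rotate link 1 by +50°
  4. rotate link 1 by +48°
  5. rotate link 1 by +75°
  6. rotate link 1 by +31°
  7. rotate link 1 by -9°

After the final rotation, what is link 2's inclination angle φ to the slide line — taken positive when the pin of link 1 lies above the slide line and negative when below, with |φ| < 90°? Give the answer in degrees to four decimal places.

geometry: r = 55 mm, L = 291 mm, e = 2 mm; θ starts at 0°
rotate link 1 by +22°: θ ← 0° +22° = 22°
rotate link 1 by +50°: θ ← 22° +50° = 72°
rotate link 1 by +48°: θ ← 72° +48° = 120°
rotate link 1 by +75°: θ ← 120° +75° = 195°
rotate link 1 by +31°: θ ← 195° +31° = 226°
rotate link 1 by -9°: θ ← 226° -9° = 217°
h = r sin θ − e = -33.099826 − 2 = -35.099826
sin φ = h / L = -35.099826 / 291 = -0.12061796
φ = arcsin(-0.12061796) = -6.927768°

-6.9278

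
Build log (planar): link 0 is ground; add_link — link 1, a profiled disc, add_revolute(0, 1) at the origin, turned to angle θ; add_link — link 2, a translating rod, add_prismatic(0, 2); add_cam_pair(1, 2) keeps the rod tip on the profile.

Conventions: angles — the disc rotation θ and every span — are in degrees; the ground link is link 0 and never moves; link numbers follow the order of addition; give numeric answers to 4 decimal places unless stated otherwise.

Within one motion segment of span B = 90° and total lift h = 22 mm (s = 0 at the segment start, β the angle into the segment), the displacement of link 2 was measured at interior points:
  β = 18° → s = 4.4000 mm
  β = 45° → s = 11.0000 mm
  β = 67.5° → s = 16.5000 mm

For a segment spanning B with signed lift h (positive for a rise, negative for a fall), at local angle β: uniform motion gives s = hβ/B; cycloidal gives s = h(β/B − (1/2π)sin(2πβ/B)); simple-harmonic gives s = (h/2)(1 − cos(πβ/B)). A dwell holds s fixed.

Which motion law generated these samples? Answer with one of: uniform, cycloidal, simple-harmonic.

candidates at β/B = r: uniform s = h·r (linear in β); cycloidal s = h·(r − sin(2πr)/(2π)); simple-harmonic s = (h/2)(1 − cos(πr))
β=18°: printed 4.4000 | uniform 4.4000, cycloidal 1.0700, simple-harmonic 2.1008
β=45°: printed 11.0000 | uniform 11.0000, cycloidal 11.0000, simple-harmonic 11.0000
β=67.5°: printed 16.5000 | uniform 16.5000, cycloidal 20.0014, simple-harmonic 18.7782
only one law matches every sample → uniform

uniform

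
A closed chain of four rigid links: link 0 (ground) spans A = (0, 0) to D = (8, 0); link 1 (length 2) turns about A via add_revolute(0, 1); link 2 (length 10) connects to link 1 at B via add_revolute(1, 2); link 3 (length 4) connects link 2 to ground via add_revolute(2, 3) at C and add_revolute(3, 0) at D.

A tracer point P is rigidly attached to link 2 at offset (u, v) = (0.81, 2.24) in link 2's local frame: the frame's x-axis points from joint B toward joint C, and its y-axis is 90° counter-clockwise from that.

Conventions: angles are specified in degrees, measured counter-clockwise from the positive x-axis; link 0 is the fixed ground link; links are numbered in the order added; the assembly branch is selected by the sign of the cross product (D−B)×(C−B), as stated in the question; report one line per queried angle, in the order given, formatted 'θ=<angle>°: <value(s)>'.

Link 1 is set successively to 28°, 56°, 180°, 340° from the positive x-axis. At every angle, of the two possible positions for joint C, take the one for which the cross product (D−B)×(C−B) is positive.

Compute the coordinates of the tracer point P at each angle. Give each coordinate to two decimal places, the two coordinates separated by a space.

A=(0,0), D=(8.00,0)
θ=28°: B = A + 2.00·(cos28°, sin28°) = (1.7659, 0.9389)
θ=28°: |BD| = 6.3044
θ=28°: circle(B,10.00) ∩ circle(D,4.00): a=9.8142, h=1.9187
θ=28°:   candidates: C₊=(11.7564,1.3746) cross=12.096; C₋=(11.1849,-2.4200) cross=-12.096
θ=28°:   branch + wants cross > 0 → take C=(11.7564,1.3746) (cross=12.096)
θ=28°: ex = (C−B)/|BC| = (0.9991,0.0436); ey = (-0.0436,0.9991)
θ=28°: P = B + 0.81·ex + 2.24·ey = (2.4775,3.2121)
θ=56°: B = A + 2.00·(cos56°, sin56°) = (1.1184, 1.6581)
θ=56°: |BD| = 7.0785
θ=56°: circle(B,10.00) ∩ circle(D,4.00): a=9.4727, h=3.2044
θ=56°:   candidates: C₊=(11.0781,2.5544) cross=22.682; C₋=(9.5769,-3.6760) cross=-22.682
θ=56°:   branch + wants cross > 0 → take C=(11.0781,2.5544) (cross=22.682)
θ=56°: ex = (C−B)/|BC| = (0.9960,0.0896); ey = (-0.0896,0.9960)
θ=56°: P = B + 0.81·ex + 2.24·ey = (1.7243,3.9617)
θ=180°: B = A + 2.00·(cos180°, sin180°) = (-2.0000, 0.0000)
θ=180°: |BD| = 10.0000
θ=180°: circle(B,10.00) ∩ circle(D,4.00): a=9.2000, h=3.9192
θ=180°:   candidates: C₊=(7.2000,3.9192) cross=39.192; C₋=(7.2000,-3.9192) cross=-39.192
θ=180°:   branch + wants cross > 0 → take C=(7.2000,3.9192) (cross=39.192)
θ=180°: ex = (C−B)/|BC| = (0.9200,0.3919); ey = (-0.3919,0.9200)
θ=180°: P = B + 0.81·ex + 2.24·ey = (-2.1327,2.3783)
θ=340°: B = A + 2.00·(cos340°, sin340°) = (1.8794, -0.6840)
θ=340°: |BD| = 6.1587
θ=340°: circle(B,10.00) ∩ circle(D,4.00): a=9.8990, h=1.4180
θ=340°:   candidates: C₊=(11.5596,1.8246) cross=8.733; C₋=(11.8746,-0.9938) cross=-8.733
θ=340°:   branch + wants cross > 0 → take C=(11.5596,1.8246) (cross=8.733)
θ=340°: ex = (C−B)/|BC| = (0.9680,0.2509); ey = (-0.2509,0.9680)
θ=340°: P = B + 0.81·ex + 2.24·ey = (2.1015,1.6875)

θ=28°: 2.48 3.21
θ=56°: 1.72 3.96
θ=180°: -2.13 2.38
θ=340°: 2.10 1.69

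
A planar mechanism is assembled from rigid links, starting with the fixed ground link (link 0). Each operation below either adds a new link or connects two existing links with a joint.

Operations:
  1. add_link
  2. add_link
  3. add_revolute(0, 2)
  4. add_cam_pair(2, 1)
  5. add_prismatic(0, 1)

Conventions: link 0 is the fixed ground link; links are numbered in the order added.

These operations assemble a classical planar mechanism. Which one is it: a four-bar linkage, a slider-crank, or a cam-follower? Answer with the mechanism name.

links: 3 (incl. ground); joints: 1 revolute, 1 prismatic, 1 higher (cam) pair, forming one closed loop
3 links, revolute + prismatic + higher pair in one loop → cam-follower

cam-follower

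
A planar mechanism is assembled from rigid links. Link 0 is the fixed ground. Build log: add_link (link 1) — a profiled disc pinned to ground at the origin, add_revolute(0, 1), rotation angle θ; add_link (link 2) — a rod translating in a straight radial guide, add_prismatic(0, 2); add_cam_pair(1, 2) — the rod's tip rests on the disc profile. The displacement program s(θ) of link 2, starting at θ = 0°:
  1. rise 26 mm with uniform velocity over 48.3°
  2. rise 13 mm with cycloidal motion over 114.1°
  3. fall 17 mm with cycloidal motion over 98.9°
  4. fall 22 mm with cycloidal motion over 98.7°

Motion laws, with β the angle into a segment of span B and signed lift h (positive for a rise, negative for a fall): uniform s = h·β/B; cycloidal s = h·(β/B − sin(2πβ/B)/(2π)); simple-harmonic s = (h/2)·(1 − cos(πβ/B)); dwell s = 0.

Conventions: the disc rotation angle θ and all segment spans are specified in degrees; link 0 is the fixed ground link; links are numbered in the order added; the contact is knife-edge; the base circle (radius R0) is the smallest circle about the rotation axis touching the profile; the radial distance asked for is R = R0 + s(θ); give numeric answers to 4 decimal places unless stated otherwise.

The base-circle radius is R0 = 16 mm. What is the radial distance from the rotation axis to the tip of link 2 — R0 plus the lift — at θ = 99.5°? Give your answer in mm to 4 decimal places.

seg 1 [0°–48.3°] uniform, h=26: full span → s += 26 → s = 26.0000
seg 2 [48.3°–162.4°] cycloidal, h=13: θ=99.5° here. β=51.2, B=114.1. 13·(0.4487 − sin(2π·0.4487)/(2π)) = 5.1784 → s = 31.1784
R = R0 + s = 16 + 31.1784 = 47.1784

47.1784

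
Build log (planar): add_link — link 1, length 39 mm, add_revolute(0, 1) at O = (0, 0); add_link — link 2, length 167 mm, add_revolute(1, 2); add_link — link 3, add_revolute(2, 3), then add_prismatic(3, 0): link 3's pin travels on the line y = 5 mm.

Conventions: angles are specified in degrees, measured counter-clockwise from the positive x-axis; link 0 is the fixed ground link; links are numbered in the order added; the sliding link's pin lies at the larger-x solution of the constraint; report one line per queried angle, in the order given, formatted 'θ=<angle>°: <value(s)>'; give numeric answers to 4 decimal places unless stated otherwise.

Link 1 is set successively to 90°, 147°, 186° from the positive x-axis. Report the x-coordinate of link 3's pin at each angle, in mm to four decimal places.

geometry: r = 39 mm, L = 167 mm, e = 5 mm
θ=90°: crank pin P = (r cos θ, r sin θ) = (0.000000, 39.000000)
θ=90°: h = r sin θ − e = 39.000000 − 5 = 34.000000
θ=90°: x = r cos θ + √(L² − h²) = 0.000000 + 163.502294 = 163.502294
θ=147°: crank pin P = (r cos θ, r sin θ) = (-32.708152, 21.240922)
θ=147°: h = r sin θ − e = 21.240922 − 5 = 16.240922
θ=147°: x = r cos θ + √(L² − h²) = -32.708152 + 166.208401 = 133.500248
θ=186°: crank pin P = (r cos θ, r sin θ) = (-38.786354, -4.076610)
θ=186°: h = r sin θ − e = -4.076610 − 5 = -9.076610
θ=186°: x = r cos θ + √(L² − h²) = -38.786354 + 166.753156 = 127.966802

θ=90°: 163.5023
θ=147°: 133.5002
θ=186°: 127.9668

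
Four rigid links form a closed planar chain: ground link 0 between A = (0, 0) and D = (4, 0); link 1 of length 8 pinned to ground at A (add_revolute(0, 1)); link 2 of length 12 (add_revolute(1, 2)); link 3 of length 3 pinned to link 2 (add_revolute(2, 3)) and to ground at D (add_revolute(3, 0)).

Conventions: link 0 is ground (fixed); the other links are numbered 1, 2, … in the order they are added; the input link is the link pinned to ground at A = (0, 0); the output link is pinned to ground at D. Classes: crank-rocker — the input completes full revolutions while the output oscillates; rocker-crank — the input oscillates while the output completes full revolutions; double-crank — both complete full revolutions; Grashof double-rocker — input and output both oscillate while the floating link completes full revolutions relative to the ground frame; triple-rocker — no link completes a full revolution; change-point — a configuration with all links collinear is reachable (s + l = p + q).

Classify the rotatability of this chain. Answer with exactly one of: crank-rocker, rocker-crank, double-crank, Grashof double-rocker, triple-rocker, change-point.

lengths: ground=4, input=8, coupler=12, output=3
sorted: s=3 (shortest), l=12 (longest), p+q=12
s + l = 15 vs p + q = 12
s + l > p + q → non-Grashof → no link fully rotates → triple-rocker

triple-rocker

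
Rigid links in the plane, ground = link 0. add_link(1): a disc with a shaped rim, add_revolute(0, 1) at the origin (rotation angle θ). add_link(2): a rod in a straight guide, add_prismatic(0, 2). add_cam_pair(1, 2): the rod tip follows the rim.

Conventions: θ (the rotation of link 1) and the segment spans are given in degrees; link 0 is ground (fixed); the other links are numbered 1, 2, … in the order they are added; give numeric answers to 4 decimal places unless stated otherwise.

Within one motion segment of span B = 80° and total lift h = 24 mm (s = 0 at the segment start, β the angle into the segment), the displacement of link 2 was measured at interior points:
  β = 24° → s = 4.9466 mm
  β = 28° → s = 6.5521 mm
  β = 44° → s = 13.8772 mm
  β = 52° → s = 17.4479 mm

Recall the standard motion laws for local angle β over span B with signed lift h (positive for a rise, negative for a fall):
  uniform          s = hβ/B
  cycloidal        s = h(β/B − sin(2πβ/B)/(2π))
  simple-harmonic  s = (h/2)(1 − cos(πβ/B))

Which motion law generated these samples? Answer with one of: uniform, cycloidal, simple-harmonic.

candidates at β/B = r: uniform s = h·r (linear in β); cycloidal s = h·(r − sin(2πr)/(2π)); simple-harmonic s = (h/2)(1 − cos(πr))
β=24°: printed 4.9466 | uniform 7.2000, cycloidal 3.5672, simple-harmonic 4.9466
β=28°: printed 6.5521 | uniform 8.4000, cycloidal 5.3098, simple-harmonic 6.5521
β=44°: printed 13.8772 | uniform 13.2000, cycloidal 14.3804, simple-harmonic 13.8772
β=52°: printed 17.4479 | uniform 15.6000, cycloidal 18.6902, simple-harmonic 17.4479
only one law matches every sample → simple-harmonic

simple-harmonic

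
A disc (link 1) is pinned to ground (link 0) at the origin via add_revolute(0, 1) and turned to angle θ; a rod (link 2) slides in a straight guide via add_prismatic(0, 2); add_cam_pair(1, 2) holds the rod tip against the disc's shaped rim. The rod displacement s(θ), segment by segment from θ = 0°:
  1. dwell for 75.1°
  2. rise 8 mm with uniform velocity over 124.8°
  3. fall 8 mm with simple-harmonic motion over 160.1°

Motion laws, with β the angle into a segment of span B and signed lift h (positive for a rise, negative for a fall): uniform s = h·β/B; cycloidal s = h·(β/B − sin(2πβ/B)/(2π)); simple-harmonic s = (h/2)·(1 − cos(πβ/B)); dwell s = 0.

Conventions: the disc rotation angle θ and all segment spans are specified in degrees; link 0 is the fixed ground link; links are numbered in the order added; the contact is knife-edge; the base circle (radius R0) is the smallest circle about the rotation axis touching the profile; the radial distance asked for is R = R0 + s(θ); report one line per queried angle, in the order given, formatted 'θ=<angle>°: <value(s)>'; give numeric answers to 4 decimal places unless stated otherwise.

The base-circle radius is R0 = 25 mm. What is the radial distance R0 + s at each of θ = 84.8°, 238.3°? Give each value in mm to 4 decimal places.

segment 1 (0° to 75.1°, dwell): s unchanged at 0.0000
θ = 84.8° falls in segment 2 (75.1° to 199.9°, uniform, h = 8): β = 84.8 − 75.1 = 9.7°, B = 124.8°; Δs = 8·9.7/124.8 = 0.6218; s = 0.0000 + 0.6218 = 0.6218
segment 2 (75.1° to 199.9°, uniform, h = 8) is passed completely: s = 0.0000 + (8) = 8.0000
θ = 238.3° falls in segment 3 (199.9° to 360°, simple-harmonic, h = -8): β = 238.3 − 199.9 = 38.4°, B = 160.1°; Δs = -8/2·(1 − cos(π·0.2399)) = -1.0828; s = 8.0000 − 1.0828 = 6.9172
θ=84.8°: R = R0 + s = 25 + 0.6218 = 25.6218
θ=238.3°: R = R0 + s = 25 + 6.9172 = 31.9172

θ=84.8°: 25.6218
θ=238.3°: 31.9172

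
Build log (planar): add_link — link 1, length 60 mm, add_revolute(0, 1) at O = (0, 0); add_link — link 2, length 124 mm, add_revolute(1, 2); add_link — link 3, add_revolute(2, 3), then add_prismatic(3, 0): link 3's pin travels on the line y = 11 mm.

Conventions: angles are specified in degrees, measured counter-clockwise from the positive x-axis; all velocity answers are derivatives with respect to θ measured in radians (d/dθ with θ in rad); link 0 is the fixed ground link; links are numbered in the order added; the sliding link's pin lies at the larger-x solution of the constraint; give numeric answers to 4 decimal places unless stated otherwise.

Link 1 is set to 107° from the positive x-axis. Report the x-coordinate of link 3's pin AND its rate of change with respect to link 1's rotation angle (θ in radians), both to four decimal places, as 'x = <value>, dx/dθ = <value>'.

geometry: r = 60 mm, L = 124 mm, e = 11 mm
crank pin P = (r cos θ, r sin θ) = (-17.542302, 57.378285)
h = r sin θ − e = 57.378285 − 11 = 46.378285
x = r cos θ + √(L² − h²) = -17.542302 + 115.000238 = 97.457935
dx/dθ = −r sin θ − h·r cos θ/√(L² − h²) (θ in radians; h = 46.378285) = -50.303675

x = 97.4579, dx/dθ = -50.3037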